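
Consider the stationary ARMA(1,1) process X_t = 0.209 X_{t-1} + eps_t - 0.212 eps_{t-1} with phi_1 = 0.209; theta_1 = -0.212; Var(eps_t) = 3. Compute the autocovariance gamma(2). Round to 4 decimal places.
\gamma(2) = -0.0019

Multiply the model equation by X_{t-k} and take expectations. With theta_0 = psi_0 = 1 and psi_j the MA(infinity) weights, this gives
  gamma(k) - sum_i phi_i gamma(k-i) = c_k,
  c_k = sigma^2 * sum_{j=k..q} theta_j psi_{j-k}   (c_k = 0 for k > q),
using gamma(-m) = gamma(m).
psi-weights needed (psi_j = theta_j + sum_i phi_i psi_{j-i}):
  psi_1 = theta_1 + phi_1 = -0.212 + (0.209) = -0.003
Right-hand sides:
  c_0 = sigma^2 (1 + theta_1 psi_1) = 3 * (1 + (-0.212)(-0.003)) = 3 * 1.000636 = 3.001908
  c_1 = sigma^2 theta_1 = 3 * (-0.212) = -0.636
  c_2 = 0
Equations for k = 0 and k = 1 (AR order 1):
  gamma(0) = phi_1 gamma(1) + c_0
  gamma(1) = phi_1 gamma(0) + c_1
Substituting the second into the first: gamma(0) (1 - phi_1^2) = c_0 + phi_1 c_1, so
  gamma(0) = (c_0 + phi_1 c_1) / (1 - phi_1^2) = (3.001908 + (0.209)(-0.636)) / (1 - (0.209)^2) = 2.868984 / 0.956319 = 3.000028.
  gamma(1) = phi_1 gamma(0) + c_1 = (0.209)(3.000028) + (-0.636) = -0.008994.
For k = 2 (> q): gamma(2) = phi_1 gamma(1) = (0.209)(-0.008994) = -0.00188.
Therefore gamma(2) = -0.0019 (to 4 decimal places).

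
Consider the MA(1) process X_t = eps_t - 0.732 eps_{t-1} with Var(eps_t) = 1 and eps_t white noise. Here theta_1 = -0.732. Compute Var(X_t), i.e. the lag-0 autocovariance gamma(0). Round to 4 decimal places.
\gamma(0) = 1.5358

For an MA(q) process X_t = eps_t + sum_i theta_i eps_{t-i} with
Var(eps_t) = sigma^2, the variance is
  gamma(0) = sigma^2 * (1 + sum_i theta_i^2).
  sum_i theta_i^2 = (-0.732)^2 = 0.535824.
  gamma(0) = 1 * (1 + 0.535824) = 1 * 1.535824 = 1.535824, which rounds to 1.5358.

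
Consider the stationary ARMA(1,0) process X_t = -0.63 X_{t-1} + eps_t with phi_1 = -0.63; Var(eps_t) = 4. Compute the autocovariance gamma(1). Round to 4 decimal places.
\gamma(1) = -4.1784

Multiply the model equation by X_{t-k} and take expectations. With theta_0 = psi_0 = 1 and psi_j the MA(infinity) weights, this gives
  gamma(k) - sum_i phi_i gamma(k-i) = c_k,
  c_k = sigma^2 * sum_{j=k..q} theta_j psi_{j-k}   (c_k = 0 for k > q),
using gamma(-m) = gamma(m).
Pure AR (q = 0): c_0 = sigma^2 = 4, c_k = 0 for k >= 1.
Equations for k = 0 and k = 1 (AR order 1):
  gamma(0) = phi_1 gamma(1) + c_0
  gamma(1) = phi_1 gamma(0) + c_1
Substituting the second into the first: gamma(0) (1 - phi_1^2) = c_0 + phi_1 c_1, so
  gamma(0) = c_0 / (1 - phi_1^2) = 4 / (1 - (-0.63)^2) = 4 / 0.6031 = 6.632399.
  gamma(1) = phi_1 gamma(0) = (-0.63)(6.632399) = -4.178412.
Therefore gamma(1) = -4.1784 (to 4 decimal places).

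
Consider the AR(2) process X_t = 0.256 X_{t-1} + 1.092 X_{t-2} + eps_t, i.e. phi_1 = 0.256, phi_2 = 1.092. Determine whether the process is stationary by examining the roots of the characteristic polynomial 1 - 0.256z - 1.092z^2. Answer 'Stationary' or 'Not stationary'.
\text{Not stationary}

The AR(p) characteristic polynomial is P(z) = 1 - 0.256z - 1.092z^2.
Stationarity requires all roots to lie outside the unit circle, i.e. |z| > 1 for every root.
Set 1 + (-0.256) z + (-1.092) z^2 = 0, i.e. a z^2 + b z + c = 0 with a = -1.092, b = -0.256, c = 1.
Discriminant D = b^2 - 4ac = (-0.256)^2 - 4*(-1.092)*1 = 0.065536 - (-4.368) = 4.433536.
D >= 0, so the roots are real: z = (-b +/- sqrt(D)) / (2a) = (0.256 +/- 2.105596) / (-2.184).
  z_1 = (0.256 + 2.105596) / (-2.184) = -1.0813,   |z_1| = 1.0813.
  z_2 = (0.256 - 2.105596) / (-2.184) = 0.8469,   |z_2| = 0.8469.
Moduli of all roots: 1.0813, 0.8469.
All moduli strictly greater than 1? No.
Verdict: Not stationary.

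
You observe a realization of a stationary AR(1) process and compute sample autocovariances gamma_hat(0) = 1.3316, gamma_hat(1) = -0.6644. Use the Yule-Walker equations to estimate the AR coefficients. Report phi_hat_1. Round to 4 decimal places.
\hat\phi_{1} = -0.4989

The Yule-Walker equations for an AR(p) process read, in matrix form,
  Gamma_p phi = r_p,   with   (Gamma_p)_{ij} = gamma(|i - j|),
                       (r_p)_i = gamma(i),   i,j = 1..p.
Substitute the sample gammas (Toeplitz matrix and right-hand side of size 1):
  Gamma_p = [[1.3316]]
  r_p     = [-0.6644]
With p = 1 this is the single equation gamma(0) phi_1 = gamma(1):
  phi_hat_1 = gamma(1) / gamma(0) = -0.6644 / 1.3316 = -0.4989.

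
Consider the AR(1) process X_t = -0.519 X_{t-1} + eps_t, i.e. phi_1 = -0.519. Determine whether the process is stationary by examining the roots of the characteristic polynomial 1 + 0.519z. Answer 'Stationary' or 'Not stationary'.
\text{Stationary}

The AR(p) characteristic polynomial is P(z) = 1 + 0.519z.
Stationarity requires all roots to lie outside the unit circle, i.e. |z| > 1 for every root.
This is linear in z: 1 + (0.519) z = 0  =>  z = -1/(0.519) = -1.926782,  |z| = 1.926782.
Moduli of all roots: 1.9268.
All moduli strictly greater than 1? Yes.
Verdict: Stationary.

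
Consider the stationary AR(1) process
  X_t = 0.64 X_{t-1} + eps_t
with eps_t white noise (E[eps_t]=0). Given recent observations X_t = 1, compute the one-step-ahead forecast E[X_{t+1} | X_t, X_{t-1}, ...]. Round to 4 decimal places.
E[X_{t+1} \mid \mathcal F_t] = 0.6400

For an AR(p) model X_t = c + sum_i phi_i X_{t-i} + eps_t, the
one-step-ahead conditional mean is
  E[X_{t+1} | X_t, ...] = c + sum_i phi_i X_{t+1-i}.
Substitute known values:
  E[X_{t+1} | ...] = (0.64) * (1)
                   = 0.6400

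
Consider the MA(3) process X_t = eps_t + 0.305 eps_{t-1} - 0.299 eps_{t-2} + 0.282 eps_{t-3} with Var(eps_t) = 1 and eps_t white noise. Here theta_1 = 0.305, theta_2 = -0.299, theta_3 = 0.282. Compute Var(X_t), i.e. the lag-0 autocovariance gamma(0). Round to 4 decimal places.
\gamma(0) = 1.2620

For an MA(q) process X_t = eps_t + sum_i theta_i eps_{t-i} with
Var(eps_t) = sigma^2, the variance is
  gamma(0) = sigma^2 * (1 + sum_i theta_i^2).
  sum_i theta_i^2 = (0.305)^2 + (-0.299)^2 + (0.282)^2 = 0.093025 + 0.089401 + 0.079524 = 0.26195.
  gamma(0) = 1 * (1 + 0.26195) = 1 * 1.26195 = 1.26195, which rounds to 1.2620.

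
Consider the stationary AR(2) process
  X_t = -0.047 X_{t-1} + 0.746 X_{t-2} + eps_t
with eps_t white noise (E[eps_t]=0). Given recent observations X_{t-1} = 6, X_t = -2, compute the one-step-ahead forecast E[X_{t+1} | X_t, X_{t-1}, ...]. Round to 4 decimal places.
E[X_{t+1} \mid \mathcal F_t] = 4.5700

For an AR(p) model X_t = c + sum_i phi_i X_{t-i} + eps_t, the
one-step-ahead conditional mean is
  E[X_{t+1} | X_t, ...] = c + sum_i phi_i X_{t+1-i}.
Substitute known values:
  E[X_{t+1} | ...] = (-0.047) * (-2) + (0.746) * (6)
                   = 4.5700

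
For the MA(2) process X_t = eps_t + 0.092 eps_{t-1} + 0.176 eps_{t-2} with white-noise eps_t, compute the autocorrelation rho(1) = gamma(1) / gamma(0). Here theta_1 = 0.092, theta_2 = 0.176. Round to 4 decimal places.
\rho(1) = 0.1041

For an MA(q) process with theta_0 = 1, the autocovariance is
  gamma(k) = sigma^2 * sum_{i=0..q-k} theta_i * theta_{i+k},
and rho(k) = gamma(k) / gamma(0). Sigma^2 cancels.
  numerator   = (1)*(0.092) + (0.092)*(0.176) = 0.108192.
  denominator = (1)^2 + (0.092)^2 + (0.176)^2 = 1.03944.
  rho(1) = 0.108192 / 1.03944 = 0.1041.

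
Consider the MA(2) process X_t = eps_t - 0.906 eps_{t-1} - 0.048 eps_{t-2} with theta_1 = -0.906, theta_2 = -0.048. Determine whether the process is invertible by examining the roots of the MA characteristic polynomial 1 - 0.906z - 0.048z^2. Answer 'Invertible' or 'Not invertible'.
\text{Invertible}

The MA(q) characteristic polynomial is P(z) = 1 - 0.906z - 0.048z^2.
Invertibility requires all roots to lie outside the unit circle, i.e. |z| > 1 for every root.
Set 1 + (-0.906) z + (-0.048) z^2 = 0, i.e. a z^2 + b z + c = 0 with a = -0.048, b = -0.906, c = 1.
Discriminant D = b^2 - 4ac = (-0.906)^2 - 4*(-0.048)*1 = 0.820836 - (-0.192) = 1.012836.
D >= 0, so the roots are real: z = (-b +/- sqrt(D)) / (2a) = (0.906 +/- 1.006398) / (-0.096).
  z_1 = (0.906 + 1.006398) / (-0.096) = -19.9208,   |z_1| = 19.9208.
  z_2 = (0.906 - 1.006398) / (-0.096) = 1.0458,   |z_2| = 1.0458.
Moduli of all roots: 19.9208, 1.0458.
All moduli strictly greater than 1? Yes.
Verdict: Invertible.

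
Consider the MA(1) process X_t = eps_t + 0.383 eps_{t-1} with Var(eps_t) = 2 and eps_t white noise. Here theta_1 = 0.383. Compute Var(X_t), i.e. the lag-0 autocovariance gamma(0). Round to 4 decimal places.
\gamma(0) = 2.2934

For an MA(q) process X_t = eps_t + sum_i theta_i eps_{t-i} with
Var(eps_t) = sigma^2, the variance is
  gamma(0) = sigma^2 * (1 + sum_i theta_i^2).
  sum_i theta_i^2 = (0.383)^2 = 0.146689.
  gamma(0) = 2 * (1 + 0.146689) = 2 * 1.146689 = 2.293378, which rounds to 2.2934.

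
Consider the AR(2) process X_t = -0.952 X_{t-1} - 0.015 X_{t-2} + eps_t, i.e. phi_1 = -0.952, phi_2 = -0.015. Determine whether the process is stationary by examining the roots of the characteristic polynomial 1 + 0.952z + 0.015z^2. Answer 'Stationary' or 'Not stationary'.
\text{Stationary}

The AR(p) characteristic polynomial is P(z) = 1 + 0.952z + 0.015z^2.
Stationarity requires all roots to lie outside the unit circle, i.e. |z| > 1 for every root.
Set 1 + (0.952) z + (0.015) z^2 = 0, i.e. a z^2 + b z + c = 0 with a = 0.015, b = 0.952, c = 1.
Discriminant D = b^2 - 4ac = (0.952)^2 - 4*(0.015)*1 = 0.906304 - (0.06) = 0.846304.
D >= 0, so the roots are real: z = (-b +/- sqrt(D)) / (2a) = (-0.952 +/- 0.919948) / (0.03).
  z_1 = (-0.952 + 0.919948) / (0.03) = -1.0684,   |z_1| = 1.0684.
  z_2 = (-0.952 - 0.919948) / (0.03) = -62.3983,   |z_2| = 62.3983.
Moduli of all roots: 1.0684, 62.3983.
All moduli strictly greater than 1? Yes.
Verdict: Stationary.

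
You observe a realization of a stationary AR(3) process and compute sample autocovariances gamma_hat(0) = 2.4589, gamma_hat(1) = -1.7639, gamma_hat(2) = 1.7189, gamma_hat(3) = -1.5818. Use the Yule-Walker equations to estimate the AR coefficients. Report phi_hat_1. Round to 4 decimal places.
\hat\phi_{1} = -0.3900

The Yule-Walker equations for an AR(p) process read, in matrix form,
  Gamma_p phi = r_p,   with   (Gamma_p)_{ij} = gamma(|i - j|),
                       (r_p)_i = gamma(i),   i,j = 1..p.
Substitute the sample gammas (Toeplitz matrix and right-hand side of size 3):
  Gamma_p = [[2.4589, -1.7639, 1.7189], [-1.7639, 2.4589, -1.7639], [1.7189, -1.7639, 2.4589]]
  r_p     = [-1.7639, 1.7189, -1.5818]
Written out (R1..R3):
  (R1) 2.4589 phi_1 - 1.7639 phi_2 + 1.7189 phi_3 = -1.7639
  (R2) -1.7639 phi_1 + 2.4589 phi_2 - 1.7639 phi_3 = 1.7189
  (R3) 1.7189 phi_1 - 1.7639 phi_2 + 2.4589 phi_3 = -1.5818
Gaussian elimination:
  R2 <- R2 - (-1.7639/2.4589) R1 = R2 - (-0.717353) R1:  1.193561 phi_2 - 0.530841 phi_3 = 0.453561
  R3 <- R3 - (1.7189/2.4589) R1 = R3 - (0.699052) R1:  -0.530841 phi_2 + 1.257299 phi_3 = -0.348741
  R3 <- R3 - (-0.530841/1.193561) R2 = R3 - (-0.444755) R2:  1.021205 phi_3 = -0.147018
Back-substitution:
  phi_hat_3 = -0.147018 / 1.021205 = -0.143966
  phi_hat_2 = (0.453561 - (-0.530841)(-0.143966)) / 1.193561 = 0.315977
  phi_hat_1 = (-1.7639 - (-1.7639)(0.315977) - (1.7189)(-0.143966)) / 2.4589 = -0.390047
So phi_hat = [-0.3900, 0.3160, -0.1440].
Therefore phi_hat_1 = -0.3900.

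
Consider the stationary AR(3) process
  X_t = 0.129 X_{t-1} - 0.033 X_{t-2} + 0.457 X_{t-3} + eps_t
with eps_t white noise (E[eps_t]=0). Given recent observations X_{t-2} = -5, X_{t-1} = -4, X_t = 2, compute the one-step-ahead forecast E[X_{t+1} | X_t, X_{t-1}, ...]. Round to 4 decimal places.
E[X_{t+1} \mid \mathcal F_t] = -1.8950

For an AR(p) model X_t = c + sum_i phi_i X_{t-i} + eps_t, the
one-step-ahead conditional mean is
  E[X_{t+1} | X_t, ...] = c + sum_i phi_i X_{t+1-i}.
Substitute known values:
  E[X_{t+1} | ...] = (0.129) * (2) + (-0.033) * (-4) + (0.457) * (-5)
                   = -1.8950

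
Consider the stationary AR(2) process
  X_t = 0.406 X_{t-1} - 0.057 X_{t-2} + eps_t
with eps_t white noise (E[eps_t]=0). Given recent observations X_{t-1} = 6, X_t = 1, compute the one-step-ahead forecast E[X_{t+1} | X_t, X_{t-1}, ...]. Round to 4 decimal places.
E[X_{t+1} \mid \mathcal F_t] = 0.0640

For an AR(p) model X_t = c + sum_i phi_i X_{t-i} + eps_t, the
one-step-ahead conditional mean is
  E[X_{t+1} | X_t, ...] = c + sum_i phi_i X_{t+1-i}.
Substitute known values:
  E[X_{t+1} | ...] = (0.406) * (1) + (-0.057) * (6)
                   = 0.0640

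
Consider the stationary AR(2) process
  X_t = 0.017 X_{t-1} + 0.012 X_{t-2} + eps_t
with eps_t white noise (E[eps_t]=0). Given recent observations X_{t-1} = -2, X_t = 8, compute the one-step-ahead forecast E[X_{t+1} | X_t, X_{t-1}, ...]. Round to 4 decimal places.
E[X_{t+1} \mid \mathcal F_t] = 0.1120

For an AR(p) model X_t = c + sum_i phi_i X_{t-i} + eps_t, the
one-step-ahead conditional mean is
  E[X_{t+1} | X_t, ...] = c + sum_i phi_i X_{t+1-i}.
Substitute known values:
  E[X_{t+1} | ...] = (0.017) * (8) + (0.012) * (-2)
                   = 0.1120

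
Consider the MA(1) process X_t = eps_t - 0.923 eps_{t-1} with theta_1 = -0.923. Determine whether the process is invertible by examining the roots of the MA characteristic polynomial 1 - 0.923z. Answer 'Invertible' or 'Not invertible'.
\text{Invertible}

The MA(q) characteristic polynomial is P(z) = 1 - 0.923z.
Invertibility requires all roots to lie outside the unit circle, i.e. |z| > 1 for every root.
This is linear in z: 1 + (-0.923) z = 0  =>  z = -1/(-0.923) = 1.083424,  |z| = 1.083424.
Moduli of all roots: 1.0834.
All moduli strictly greater than 1? Yes.
Verdict: Invertible.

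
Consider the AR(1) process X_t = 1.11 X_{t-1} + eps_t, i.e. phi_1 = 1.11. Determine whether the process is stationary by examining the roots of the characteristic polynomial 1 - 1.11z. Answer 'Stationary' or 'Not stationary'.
\text{Not stationary}

The AR(p) characteristic polynomial is P(z) = 1 - 1.11z.
Stationarity requires all roots to lie outside the unit circle, i.e. |z| > 1 for every root.
This is linear in z: 1 + (-1.11) z = 0  =>  z = -1/(-1.11) = 0.900901,  |z| = 0.900901.
Moduli of all roots: 0.9009.
All moduli strictly greater than 1? No.
Verdict: Not stationary.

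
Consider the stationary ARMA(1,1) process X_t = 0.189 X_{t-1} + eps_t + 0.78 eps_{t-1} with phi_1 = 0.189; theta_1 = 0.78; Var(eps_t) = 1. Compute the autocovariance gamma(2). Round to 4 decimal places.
\gamma(2) = 0.2179

Multiply the model equation by X_{t-k} and take expectations. With theta_0 = psi_0 = 1 and psi_j the MA(infinity) weights, this gives
  gamma(k) - sum_i phi_i gamma(k-i) = c_k,
  c_k = sigma^2 * sum_{j=k..q} theta_j psi_{j-k}   (c_k = 0 for k > q),
using gamma(-m) = gamma(m).
psi-weights needed (psi_j = theta_j + sum_i phi_i psi_{j-i}):
  psi_1 = theta_1 + phi_1 = 0.78 + (0.189) = 0.969
Right-hand sides:
  c_0 = sigma^2 (1 + theta_1 psi_1) = 1 * (1 + (0.78)(0.969)) = 1 * 1.75582 = 1.75582
  c_1 = sigma^2 theta_1 = 1 * (0.78) = 0.78
  c_2 = 0
Equations for k = 0 and k = 1 (AR order 1):
  gamma(0) = phi_1 gamma(1) + c_0
  gamma(1) = phi_1 gamma(0) + c_1
Substituting the second into the first: gamma(0) (1 - phi_1^2) = c_0 + phi_1 c_1, so
  gamma(0) = (c_0 + phi_1 c_1) / (1 - phi_1^2) = (1.75582 + (0.189)(0.78)) / (1 - (0.189)^2) = 1.90324 / 0.964279 = 1.973744.
  gamma(1) = phi_1 gamma(0) + c_1 = (0.189)(1.973744) + (0.78) = 1.153038.
For k = 2 (> q): gamma(2) = phi_1 gamma(1) = (0.189)(1.153038) = 0.217924.
Therefore gamma(2) = 0.2179 (to 4 decimal places).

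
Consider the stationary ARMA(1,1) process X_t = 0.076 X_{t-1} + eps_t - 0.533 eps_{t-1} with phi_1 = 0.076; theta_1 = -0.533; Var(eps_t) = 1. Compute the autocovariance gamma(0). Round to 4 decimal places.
\gamma(0) = 1.2101

Multiply the model equation by X_{t-k} and take expectations. With theta_0 = psi_0 = 1 and psi_j the MA(infinity) weights, this gives
  gamma(k) - sum_i phi_i gamma(k-i) = c_k,
  c_k = sigma^2 * sum_{j=k..q} theta_j psi_{j-k}   (c_k = 0 for k > q),
using gamma(-m) = gamma(m).
psi-weights needed (psi_j = theta_j + sum_i phi_i psi_{j-i}):
  psi_1 = theta_1 + phi_1 = -0.533 + (0.076) = -0.457
Right-hand sides:
  c_0 = sigma^2 (1 + theta_1 psi_1) = 1 * (1 + (-0.533)(-0.457)) = 1 * 1.243581 = 1.243581
  c_1 = sigma^2 theta_1 = 1 * (-0.533) = -0.533
  c_2 = 0
Equations for k = 0 and k = 1 (AR order 1):
  gamma(0) = phi_1 gamma(1) + c_0
  gamma(1) = phi_1 gamma(0) + c_1
Substituting the second into the first: gamma(0) (1 - phi_1^2) = c_0 + phi_1 c_1, so
  gamma(0) = (c_0 + phi_1 c_1) / (1 - phi_1^2) = (1.243581 + (0.076)(-0.533)) / (1 - (0.076)^2) = 1.203073 / 0.994224 = 1.210062.
Therefore gamma(0) = 1.2101 (to 4 decimal places).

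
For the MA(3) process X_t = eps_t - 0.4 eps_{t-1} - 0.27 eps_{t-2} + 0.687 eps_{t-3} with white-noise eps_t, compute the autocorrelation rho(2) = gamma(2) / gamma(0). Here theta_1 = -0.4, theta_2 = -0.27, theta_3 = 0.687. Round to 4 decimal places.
\rho(2) = -0.3196

For an MA(q) process with theta_0 = 1, the autocovariance is
  gamma(k) = sigma^2 * sum_{i=0..q-k} theta_i * theta_{i+k},
and rho(k) = gamma(k) / gamma(0). Sigma^2 cancels.
  numerator   = (1)*(-0.27) + (-0.4)*(0.687) = -0.5448.
  denominator = (1)^2 + (-0.4)^2 + (-0.27)^2 + (0.687)^2 = 1.704869.
  rho(2) = -0.5448 / 1.704869 = -0.3196.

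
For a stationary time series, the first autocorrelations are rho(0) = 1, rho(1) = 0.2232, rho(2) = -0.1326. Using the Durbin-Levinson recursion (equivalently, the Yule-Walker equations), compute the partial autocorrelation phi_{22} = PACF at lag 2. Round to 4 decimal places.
\phi_{22} = -0.1920

The PACF at lag k is phi_{kk}, the last component of the solution
to the Yule-Walker system G_k phi = r_k where
  (G_k)_{ij} = rho(|i - j|), (r_k)_i = rho(i), i,j = 1..k.
Equivalently, Durbin-Levinson gives phi_{kk} iteratively:
  phi_{11} = rho(1)
  phi_{kk} = [rho(k) - sum_{j=1..k-1} phi_{k-1,j} rho(k-j)]
            / [1 - sum_{j=1..k-1} phi_{k-1,j} rho(j)],
  phi_{k,j} = phi_{k-1,j} - phi_{kk} phi_{k-1,k-j},  j = 1..k-1.
Step k = 1:
  phi_11 = rho(1) = 0.2232.
Step k = 2:
  phi_22 = [rho(2) - phi_11 rho(1)] / [1 - phi_11 rho(1)] = [-0.1326 - (0.2232)(0.2232)] / [1 - (0.2232)(0.2232)]
         = -0.18241824 / 0.95018176 = -0.192.
Therefore phi_{22} = -0.1920.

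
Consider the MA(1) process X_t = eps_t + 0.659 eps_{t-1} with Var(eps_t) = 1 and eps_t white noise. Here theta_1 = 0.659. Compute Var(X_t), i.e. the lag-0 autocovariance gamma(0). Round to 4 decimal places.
\gamma(0) = 1.4343

For an MA(q) process X_t = eps_t + sum_i theta_i eps_{t-i} with
Var(eps_t) = sigma^2, the variance is
  gamma(0) = sigma^2 * (1 + sum_i theta_i^2).
  sum_i theta_i^2 = (0.659)^2 = 0.434281.
  gamma(0) = 1 * (1 + 0.434281) = 1 * 1.434281 = 1.434281, which rounds to 1.4343.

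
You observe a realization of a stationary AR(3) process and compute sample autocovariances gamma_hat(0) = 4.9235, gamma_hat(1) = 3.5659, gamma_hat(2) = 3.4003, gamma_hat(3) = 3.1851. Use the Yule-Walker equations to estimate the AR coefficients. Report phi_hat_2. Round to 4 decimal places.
\hat\phi_{2} = 0.2720

The Yule-Walker equations for an AR(p) process read, in matrix form,
  Gamma_p phi = r_p,   with   (Gamma_p)_{ij} = gamma(|i - j|),
                       (r_p)_i = gamma(i),   i,j = 1..p.
Substitute the sample gammas (Toeplitz matrix and right-hand side of size 3):
  Gamma_p = [[4.9235, 3.5659, 3.4003], [3.5659, 4.9235, 3.5659], [3.4003, 3.5659, 4.9235]]
  r_p     = [3.5659, 3.4003, 3.1851]
Written out (R1..R3):
  (R1) 4.9235 phi_1 + 3.5659 phi_2 + 3.4003 phi_3 = 3.5659
  (R2) 3.5659 phi_1 + 4.9235 phi_2 + 3.5659 phi_3 = 3.4003
  (R3) 3.4003 phi_1 + 3.5659 phi_2 + 4.9235 phi_3 = 3.1851
Gaussian elimination:
  R2 <- R2 - (3.5659/4.9235) R1 = R2 - (0.724261) R1:  2.340857 phi_2 + 1.103195 phi_3 = 0.817657
  R3 <- R3 - (3.4003/4.9235) R1 = R3 - (0.690627) R1:  1.103195 phi_2 + 2.575162 phi_3 = 0.722395
  R3 <- R3 - (1.103195/2.340857) R2 = R3 - (0.471278) R2:  2.055251 phi_3 = 0.337051
Back-substitution:
  phi_hat_3 = 0.337051 / 2.055251 = 0.163995
  phi_hat_2 = (0.817657 - (1.103195)(0.163995)) / 2.340857 = 0.272011
  phi_hat_1 = (3.5659 - (3.5659)(0.272011) - (3.4003)(0.163995)) / 4.9235 = 0.413995
So phi_hat = [0.4140, 0.2720, 0.1640].
Therefore phi_hat_2 = 0.2720.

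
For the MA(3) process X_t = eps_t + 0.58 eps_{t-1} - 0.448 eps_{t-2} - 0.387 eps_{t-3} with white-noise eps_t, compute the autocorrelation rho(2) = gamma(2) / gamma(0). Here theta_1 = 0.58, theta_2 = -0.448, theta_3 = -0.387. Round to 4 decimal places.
\rho(2) = -0.3986

For an MA(q) process with theta_0 = 1, the autocovariance is
  gamma(k) = sigma^2 * sum_{i=0..q-k} theta_i * theta_{i+k},
and rho(k) = gamma(k) / gamma(0). Sigma^2 cancels.
  numerator   = (1)*(-0.448) + (0.58)*(-0.387) = -0.67246.
  denominator = (1)^2 + (0.58)^2 + (-0.448)^2 + (-0.387)^2 = 1.686873.
  rho(2) = -0.67246 / 1.686873 = -0.3986.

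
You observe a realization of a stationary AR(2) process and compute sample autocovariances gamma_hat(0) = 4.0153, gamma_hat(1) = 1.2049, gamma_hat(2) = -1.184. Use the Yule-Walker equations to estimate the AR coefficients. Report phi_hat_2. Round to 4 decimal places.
\hat\phi_{2} = -0.4230

The Yule-Walker equations for an AR(p) process read, in matrix form,
  Gamma_p phi = r_p,   with   (Gamma_p)_{ij} = gamma(|i - j|),
                       (r_p)_i = gamma(i),   i,j = 1..p.
Substitute the sample gammas (Toeplitz matrix and right-hand side of size 2):
  Gamma_p = [[4.0153, 1.2049], [1.2049, 4.0153]]
  r_p     = [1.2049, -1.184]
Written out:
  4.0153 phi_1 + 1.2049 phi_2 = 1.2049
  1.2049 phi_1 + 4.0153 phi_2 = -1.184
Solve by Cramer's rule:
  det = gamma(0)^2 - gamma(1)^2 = (4.0153)^2 - (1.2049)^2 = 16.12263409 - 1.45178401 = 14.67085008
  phi_hat_1 = [gamma(1) gamma(0) - gamma(1) gamma(2)] / det = [(1.2049)(4.0153) - (1.2049)(-1.184)] / 14.67085008 = 6.26463657 / 14.67085008 = 0.427
  phi_hat_2 = [gamma(0) gamma(2) - gamma(1)^2] / det = [(4.0153)(-1.184) - (1.2049)^2] / 14.67085008 = -6.20589921 / 14.67085008 = -0.423
So phi_hat = [0.4270, -0.4230].
Therefore phi_hat_2 = -0.4230.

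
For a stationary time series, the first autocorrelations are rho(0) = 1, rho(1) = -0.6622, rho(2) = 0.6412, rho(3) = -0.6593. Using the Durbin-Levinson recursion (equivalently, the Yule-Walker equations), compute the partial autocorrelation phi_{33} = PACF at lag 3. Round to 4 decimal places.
\phi_{33} = -0.3050

The PACF at lag k is phi_{kk}, the last component of the solution
to the Yule-Walker system G_k phi = r_k where
  (G_k)_{ij} = rho(|i - j|), (r_k)_i = rho(i), i,j = 1..k.
Equivalently, Durbin-Levinson gives phi_{kk} iteratively:
  phi_{11} = rho(1)
  phi_{kk} = [rho(k) - sum_{j=1..k-1} phi_{k-1,j} rho(k-j)]
            / [1 - sum_{j=1..k-1} phi_{k-1,j} rho(j)],
  phi_{k,j} = phi_{k-1,j} - phi_{kk} phi_{k-1,k-j},  j = 1..k-1.
Step k = 1:
  phi_11 = rho(1) = -0.6622.
Step k = 2:
  phi_22 = [rho(2) - phi_11 rho(1)] / [1 - phi_11 rho(1)] = [0.6412 - (-0.6622)(-0.6622)] / [1 - (-0.6622)(-0.6622)]
         = 0.20269116 / 0.56149116 = 0.360987.
  Update: phi_21 = phi_11 - phi_22 phi_11 = -0.6622 - (0.360987)(-0.6622) = -0.423154.
Step k = 3:
  phi_33 = [rho(3) - phi_21 rho(2) - phi_22 rho(1)] / [1 - phi_21 rho(1) - phi_22 rho(2)]
    numerator   = -0.6593 - (-0.423154)(0.6412) - (0.360987)(-0.6622) = -0.14892774
    denominator = 1 - (-0.423154)(-0.6622) - (0.360987)(0.6412) = 0.48832223
  phi_33 = -0.14892774 / 0.48832223 = -0.305.
Therefore phi_{33} = -0.3050.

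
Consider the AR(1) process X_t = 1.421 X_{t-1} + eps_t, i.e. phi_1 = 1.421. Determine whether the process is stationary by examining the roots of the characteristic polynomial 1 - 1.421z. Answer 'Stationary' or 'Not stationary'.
\text{Not stationary}

The AR(p) characteristic polynomial is P(z) = 1 - 1.421z.
Stationarity requires all roots to lie outside the unit circle, i.e. |z| > 1 for every root.
This is linear in z: 1 + (-1.421) z = 0  =>  z = -1/(-1.421) = 0.70373,  |z| = 0.70373.
Moduli of all roots: 0.7037.
All moduli strictly greater than 1? No.
Verdict: Not stationary.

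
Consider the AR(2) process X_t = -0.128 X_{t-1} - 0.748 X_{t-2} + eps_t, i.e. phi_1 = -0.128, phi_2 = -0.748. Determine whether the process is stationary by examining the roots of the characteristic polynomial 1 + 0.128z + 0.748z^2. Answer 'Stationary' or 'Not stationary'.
\text{Stationary}

The AR(p) characteristic polynomial is P(z) = 1 + 0.128z + 0.748z^2.
Stationarity requires all roots to lie outside the unit circle, i.e. |z| > 1 for every root.
Set 1 + (0.128) z + (0.748) z^2 = 0, i.e. a z^2 + b z + c = 0 with a = 0.748, b = 0.128, c = 1.
Discriminant D = b^2 - 4ac = (0.128)^2 - 4*(0.748)*1 = 0.016384 - (2.992) = -2.975616.
D < 0, so the roots are the complex-conjugate pair z = (-b +/- i sqrt(-D)) / (2a) = -0.0856 +/- 1.1531i.
For a conjugate pair |z|^2 = z * conj(z) = (product of roots) = c/a = 1/(0.748) = 1.336898, so |z| = sqrt(1.336898) = 1.1562 for both roots.
Moduli of all roots: 1.1562, 1.1562.
All moduli strictly greater than 1? Yes.
Verdict: Stationary.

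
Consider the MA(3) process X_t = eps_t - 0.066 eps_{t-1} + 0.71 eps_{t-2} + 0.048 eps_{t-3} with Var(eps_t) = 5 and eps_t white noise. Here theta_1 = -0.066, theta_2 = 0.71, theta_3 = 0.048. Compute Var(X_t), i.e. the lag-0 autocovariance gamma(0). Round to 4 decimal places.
\gamma(0) = 7.5538

For an MA(q) process X_t = eps_t + sum_i theta_i eps_{t-i} with
Var(eps_t) = sigma^2, the variance is
  gamma(0) = sigma^2 * (1 + sum_i theta_i^2).
  sum_i theta_i^2 = (-0.066)^2 + (0.71)^2 + (0.048)^2 = 0.004356 + 0.5041 + 0.002304 = 0.51076.
  gamma(0) = 5 * (1 + 0.51076) = 5 * 1.51076 = 7.5538.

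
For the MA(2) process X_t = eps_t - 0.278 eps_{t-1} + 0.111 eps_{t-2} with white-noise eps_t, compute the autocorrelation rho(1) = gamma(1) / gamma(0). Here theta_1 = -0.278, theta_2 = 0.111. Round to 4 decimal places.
\rho(1) = -0.2835

For an MA(q) process with theta_0 = 1, the autocovariance is
  gamma(k) = sigma^2 * sum_{i=0..q-k} theta_i * theta_{i+k},
and rho(k) = gamma(k) / gamma(0). Sigma^2 cancels.
  numerator   = (1)*(-0.278) + (-0.278)*(0.111) = -0.308858.
  denominator = (1)^2 + (-0.278)^2 + (0.111)^2 = 1.089605.
  rho(1) = -0.308858 / 1.089605 = -0.2835.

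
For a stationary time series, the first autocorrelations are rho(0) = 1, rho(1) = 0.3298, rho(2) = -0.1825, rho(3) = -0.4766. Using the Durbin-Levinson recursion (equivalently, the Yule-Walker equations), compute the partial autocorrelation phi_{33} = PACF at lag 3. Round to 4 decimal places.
\phi_{33} = -0.3630

The PACF at lag k is phi_{kk}, the last component of the solution
to the Yule-Walker system G_k phi = r_k where
  (G_k)_{ij} = rho(|i - j|), (r_k)_i = rho(i), i,j = 1..k.
Equivalently, Durbin-Levinson gives phi_{kk} iteratively:
  phi_{11} = rho(1)
  phi_{kk} = [rho(k) - sum_{j=1..k-1} phi_{k-1,j} rho(k-j)]
            / [1 - sum_{j=1..k-1} phi_{k-1,j} rho(j)],
  phi_{k,j} = phi_{k-1,j} - phi_{kk} phi_{k-1,k-j},  j = 1..k-1.
Step k = 1:
  phi_11 = rho(1) = 0.3298.
Step k = 2:
  phi_22 = [rho(2) - phi_11 rho(1)] / [1 - phi_11 rho(1)] = [-0.1825 - (0.3298)(0.3298)] / [1 - (0.3298)(0.3298)]
         = -0.29126804 / 0.89123196 = -0.326815.
  Update: phi_21 = phi_11 - phi_22 phi_11 = 0.3298 - (-0.326815)(0.3298) = 0.437584.
Step k = 3:
  phi_33 = [rho(3) - phi_21 rho(2) - phi_22 rho(1)] / [1 - phi_21 rho(1) - phi_22 rho(2)]
    numerator   = -0.4766 - (0.437584)(-0.1825) - (-0.326815)(0.3298) = -0.28895738
    denominator = 1 - (0.437584)(0.3298) - (-0.326815)(-0.1825) = 0.79604117
  phi_33 = -0.28895738 / 0.79604117 = -0.363.
Therefore phi_{33} = -0.3630.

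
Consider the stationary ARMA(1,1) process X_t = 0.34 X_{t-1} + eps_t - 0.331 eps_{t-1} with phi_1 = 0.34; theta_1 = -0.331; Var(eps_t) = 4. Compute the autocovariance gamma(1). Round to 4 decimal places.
\gamma(1) = 0.0361

Multiply the model equation by X_{t-k} and take expectations. With theta_0 = psi_0 = 1 and psi_j the MA(infinity) weights, this gives
  gamma(k) - sum_i phi_i gamma(k-i) = c_k,
  c_k = sigma^2 * sum_{j=k..q} theta_j psi_{j-k}   (c_k = 0 for k > q),
using gamma(-m) = gamma(m).
psi-weights needed (psi_j = theta_j + sum_i phi_i psi_{j-i}):
  psi_1 = theta_1 + phi_1 = -0.331 + (0.34) = 0.009
Right-hand sides:
  c_0 = sigma^2 (1 + theta_1 psi_1) = 4 * (1 + (-0.331)(0.009)) = 4 * 0.997021 = 3.988084
  c_1 = sigma^2 theta_1 = 4 * (-0.331) = -1.324
  c_2 = 0
Equations for k = 0 and k = 1 (AR order 1):
  gamma(0) = phi_1 gamma(1) + c_0
  gamma(1) = phi_1 gamma(0) + c_1
Substituting the second into the first: gamma(0) (1 - phi_1^2) = c_0 + phi_1 c_1, so
  gamma(0) = (c_0 + phi_1 c_1) / (1 - phi_1^2) = (3.988084 + (0.34)(-1.324)) / (1 - (0.34)^2) = 3.537924 / 0.8844 = 4.000366.
  gamma(1) = phi_1 gamma(0) + c_1 = (0.34)(4.000366) + (-1.324) = 0.036125.
Therefore gamma(1) = 0.0361 (to 4 decimal places).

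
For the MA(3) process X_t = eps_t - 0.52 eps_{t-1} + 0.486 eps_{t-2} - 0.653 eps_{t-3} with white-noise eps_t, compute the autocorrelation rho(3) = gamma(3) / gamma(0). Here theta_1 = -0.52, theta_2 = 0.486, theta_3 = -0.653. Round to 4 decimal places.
\rho(3) = -0.3378

For an MA(q) process with theta_0 = 1, the autocovariance is
  gamma(k) = sigma^2 * sum_{i=0..q-k} theta_i * theta_{i+k},
and rho(k) = gamma(k) / gamma(0). Sigma^2 cancels.
  numerator   = (1)*(-0.653) = -0.653.
  denominator = (1)^2 + (-0.52)^2 + (0.486)^2 + (-0.653)^2 = 1.933005.
  rho(3) = -0.653 / 1.933005 = -0.3378.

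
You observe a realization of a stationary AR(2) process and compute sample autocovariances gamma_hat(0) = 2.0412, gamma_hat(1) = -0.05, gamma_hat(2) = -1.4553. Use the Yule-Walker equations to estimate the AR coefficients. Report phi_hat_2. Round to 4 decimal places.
\hat\phi_{2} = -0.7140

The Yule-Walker equations for an AR(p) process read, in matrix form,
  Gamma_p phi = r_p,   with   (Gamma_p)_{ij} = gamma(|i - j|),
                       (r_p)_i = gamma(i),   i,j = 1..p.
Substitute the sample gammas (Toeplitz matrix and right-hand side of size 2):
  Gamma_p = [[2.0412, -0.05], [-0.05, 2.0412]]
  r_p     = [-0.05, -1.4553]
Written out:
  2.0412 phi_1 - 0.05 phi_2 = -0.05
  -0.05 phi_1 + 2.0412 phi_2 = -1.4553
Solve by Cramer's rule:
  det = gamma(0)^2 - gamma(1)^2 = (2.0412)^2 - (-0.05)^2 = 4.16649744 - 0.0025 = 4.16399744
  phi_hat_1 = [gamma(1) gamma(0) - gamma(1) gamma(2)] / det = [(-0.05)(2.0412) - (-0.05)(-1.4553)] / 4.16399744 = -0.174825 / 4.16399744 = -0.042
  phi_hat_2 = [gamma(0) gamma(2) - gamma(1)^2] / det = [(2.0412)(-1.4553) - (-0.05)^2] / 4.16399744 = -2.97305836 / 4.16399744 = -0.714
So phi_hat = [-0.0420, -0.7140].
Therefore phi_hat_2 = -0.7140.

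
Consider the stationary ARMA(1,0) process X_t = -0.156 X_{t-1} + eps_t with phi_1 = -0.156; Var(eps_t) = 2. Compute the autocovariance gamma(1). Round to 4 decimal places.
\gamma(1) = -0.3198

Multiply the model equation by X_{t-k} and take expectations. With theta_0 = psi_0 = 1 and psi_j the MA(infinity) weights, this gives
  gamma(k) - sum_i phi_i gamma(k-i) = c_k,
  c_k = sigma^2 * sum_{j=k..q} theta_j psi_{j-k}   (c_k = 0 for k > q),
using gamma(-m) = gamma(m).
Pure AR (q = 0): c_0 = sigma^2 = 2, c_k = 0 for k >= 1.
Equations for k = 0 and k = 1 (AR order 1):
  gamma(0) = phi_1 gamma(1) + c_0
  gamma(1) = phi_1 gamma(0) + c_1
Substituting the second into the first: gamma(0) (1 - phi_1^2) = c_0 + phi_1 c_1, so
  gamma(0) = c_0 / (1 - phi_1^2) = 2 / (1 - (-0.156)^2) = 2 / 0.975664 = 2.049886.
  gamma(1) = phi_1 gamma(0) = (-0.156)(2.049886) = -0.319782.
Therefore gamma(1) = -0.3198 (to 4 decimal places).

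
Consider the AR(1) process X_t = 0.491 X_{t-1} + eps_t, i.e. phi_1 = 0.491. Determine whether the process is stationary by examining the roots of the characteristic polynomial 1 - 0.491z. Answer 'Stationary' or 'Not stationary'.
\text{Stationary}

The AR(p) characteristic polynomial is P(z) = 1 - 0.491z.
Stationarity requires all roots to lie outside the unit circle, i.e. |z| > 1 for every root.
This is linear in z: 1 + (-0.491) z = 0  =>  z = -1/(-0.491) = 2.03666,  |z| = 2.03666.
Moduli of all roots: 2.0367.
All moduli strictly greater than 1? Yes.
Verdict: Stationary.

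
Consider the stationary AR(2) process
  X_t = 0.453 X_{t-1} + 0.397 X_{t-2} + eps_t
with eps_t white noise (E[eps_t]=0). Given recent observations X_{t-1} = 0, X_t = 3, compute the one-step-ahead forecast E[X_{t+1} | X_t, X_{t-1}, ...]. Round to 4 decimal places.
E[X_{t+1} \mid \mathcal F_t] = 1.3590

For an AR(p) model X_t = c + sum_i phi_i X_{t-i} + eps_t, the
one-step-ahead conditional mean is
  E[X_{t+1} | X_t, ...] = c + sum_i phi_i X_{t+1-i}.
Substitute known values:
  E[X_{t+1} | ...] = (0.453) * (3) + (0.397) * (0)
                   = 1.3590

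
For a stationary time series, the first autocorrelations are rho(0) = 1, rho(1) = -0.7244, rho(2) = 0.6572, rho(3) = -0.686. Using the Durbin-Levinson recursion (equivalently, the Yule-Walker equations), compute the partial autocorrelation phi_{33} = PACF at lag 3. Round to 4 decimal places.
\phi_{33} = -0.3210

The PACF at lag k is phi_{kk}, the last component of the solution
to the Yule-Walker system G_k phi = r_k where
  (G_k)_{ij} = rho(|i - j|), (r_k)_i = rho(i), i,j = 1..k.
Equivalently, Durbin-Levinson gives phi_{kk} iteratively:
  phi_{11} = rho(1)
  phi_{kk} = [rho(k) - sum_{j=1..k-1} phi_{k-1,j} rho(k-j)]
            / [1 - sum_{j=1..k-1} phi_{k-1,j} rho(j)],
  phi_{k,j} = phi_{k-1,j} - phi_{kk} phi_{k-1,k-j},  j = 1..k-1.
Step k = 1:
  phi_11 = rho(1) = -0.7244.
Step k = 2:
  phi_22 = [rho(2) - phi_11 rho(1)] / [1 - phi_11 rho(1)] = [0.6572 - (-0.7244)(-0.7244)] / [1 - (-0.7244)(-0.7244)]
         = 0.13244464 / 0.47524464 = 0.278687.
  Update: phi_21 = phi_11 - phi_22 phi_11 = -0.7244 - (0.278687)(-0.7244) = -0.522519.
Step k = 3:
  phi_33 = [rho(3) - phi_21 rho(2) - phi_22 rho(1)] / [1 - phi_21 rho(1) - phi_22 rho(2)]
    numerator   = -0.686 - (-0.522519)(0.6572) - (0.278687)(-0.7244) = -0.14071949
    denominator = 1 - (-0.522519)(-0.7244) - (0.278687)(0.6572) = 0.438334
  phi_33 = -0.14071949 / 0.438334 = -0.321.
Therefore phi_{33} = -0.3210.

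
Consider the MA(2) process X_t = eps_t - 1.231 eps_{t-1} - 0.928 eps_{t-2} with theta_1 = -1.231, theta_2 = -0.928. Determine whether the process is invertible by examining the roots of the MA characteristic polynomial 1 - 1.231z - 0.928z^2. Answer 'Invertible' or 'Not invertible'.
\text{Not invertible}

The MA(q) characteristic polynomial is P(z) = 1 - 1.231z - 0.928z^2.
Invertibility requires all roots to lie outside the unit circle, i.e. |z| > 1 for every root.
Set 1 + (-1.231) z + (-0.928) z^2 = 0, i.e. a z^2 + b z + c = 0 with a = -0.928, b = -1.231, c = 1.
Discriminant D = b^2 - 4ac = (-1.231)^2 - 4*(-0.928)*1 = 1.515361 - (-3.712) = 5.227361.
D >= 0, so the roots are real: z = (-b +/- sqrt(D)) / (2a) = (1.231 +/- 2.286342) / (-1.856).
  z_1 = (1.231 + 2.286342) / (-1.856) = -1.8951,   |z_1| = 1.8951.
  z_2 = (1.231 - 2.286342) / (-1.856) = 0.5686,   |z_2| = 0.5686.
Moduli of all roots: 1.8951, 0.5686.
All moduli strictly greater than 1? No.
Verdict: Not invertible.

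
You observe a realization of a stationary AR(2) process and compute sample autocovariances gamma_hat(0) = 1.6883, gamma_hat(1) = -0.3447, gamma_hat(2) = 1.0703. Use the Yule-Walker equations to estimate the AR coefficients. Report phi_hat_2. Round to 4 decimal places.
\hat\phi_{2} = 0.6180

The Yule-Walker equations for an AR(p) process read, in matrix form,
  Gamma_p phi = r_p,   with   (Gamma_p)_{ij} = gamma(|i - j|),
                       (r_p)_i = gamma(i),   i,j = 1..p.
Substitute the sample gammas (Toeplitz matrix and right-hand side of size 2):
  Gamma_p = [[1.6883, -0.3447], [-0.3447, 1.6883]]
  r_p     = [-0.3447, 1.0703]
Written out:
  1.6883 phi_1 - 0.3447 phi_2 = -0.3447
  -0.3447 phi_1 + 1.6883 phi_2 = 1.0703
Solve by Cramer's rule:
  det = gamma(0)^2 - gamma(1)^2 = (1.6883)^2 - (-0.3447)^2 = 2.85035689 - 0.11881809 = 2.7315388
  phi_hat_1 = [gamma(1) gamma(0) - gamma(1) gamma(2)] / det = [(-0.3447)(1.6883) - (-0.3447)(1.0703)] / 2.7315388 = -0.2130246 / 2.7315388 = -0.078
  phi_hat_2 = [gamma(0) gamma(2) - gamma(1)^2] / det = [(1.6883)(1.0703) - (-0.3447)^2] / 2.7315388 = 1.6881694 / 2.7315388 = 0.618
So phi_hat = [-0.0780, 0.6180].
Therefore phi_hat_2 = 0.6180.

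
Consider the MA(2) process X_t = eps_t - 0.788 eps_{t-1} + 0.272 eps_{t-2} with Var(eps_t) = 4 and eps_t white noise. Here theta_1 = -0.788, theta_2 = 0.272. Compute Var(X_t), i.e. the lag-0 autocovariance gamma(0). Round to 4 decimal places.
\gamma(0) = 6.7797

For an MA(q) process X_t = eps_t + sum_i theta_i eps_{t-i} with
Var(eps_t) = sigma^2, the variance is
  gamma(0) = sigma^2 * (1 + sum_i theta_i^2).
  sum_i theta_i^2 = (-0.788)^2 + (0.272)^2 = 0.620944 + 0.073984 = 0.694928.
  gamma(0) = 4 * (1 + 0.694928) = 4 * 1.694928 = 6.779712, which rounds to 6.7797.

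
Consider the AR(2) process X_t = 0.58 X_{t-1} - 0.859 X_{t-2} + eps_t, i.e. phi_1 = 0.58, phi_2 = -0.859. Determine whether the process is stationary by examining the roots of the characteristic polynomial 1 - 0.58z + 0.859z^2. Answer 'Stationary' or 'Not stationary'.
\text{Stationary}

The AR(p) characteristic polynomial is P(z) = 1 - 0.58z + 0.859z^2.
Stationarity requires all roots to lie outside the unit circle, i.e. |z| > 1 for every root.
Set 1 + (-0.58) z + (0.859) z^2 = 0, i.e. a z^2 + b z + c = 0 with a = 0.859, b = -0.58, c = 1.
Discriminant D = b^2 - 4ac = (-0.58)^2 - 4*(0.859)*1 = 0.3364 - (3.436) = -3.0996.
D < 0, so the roots are the complex-conjugate pair z = (-b +/- i sqrt(-D)) / (2a) = 0.3376 +/- 1.0248i.
For a conjugate pair |z|^2 = z * conj(z) = (product of roots) = c/a = 1/(0.859) = 1.164144, so |z| = sqrt(1.164144) = 1.079 for both roots.
Moduli of all roots: 1.0790, 1.0790.
All moduli strictly greater than 1? Yes.
Verdict: Stationary.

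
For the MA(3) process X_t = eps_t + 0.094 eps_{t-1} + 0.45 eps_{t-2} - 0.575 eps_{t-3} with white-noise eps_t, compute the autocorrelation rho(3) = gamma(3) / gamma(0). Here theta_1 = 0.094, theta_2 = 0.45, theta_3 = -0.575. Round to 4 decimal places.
\rho(3) = -0.3729

For an MA(q) process with theta_0 = 1, the autocovariance is
  gamma(k) = sigma^2 * sum_{i=0..q-k} theta_i * theta_{i+k},
and rho(k) = gamma(k) / gamma(0). Sigma^2 cancels.
  numerator   = (1)*(-0.575) = -0.575.
  denominator = (1)^2 + (0.094)^2 + (0.45)^2 + (-0.575)^2 = 1.541961.
  rho(3) = -0.575 / 1.541961 = -0.3729.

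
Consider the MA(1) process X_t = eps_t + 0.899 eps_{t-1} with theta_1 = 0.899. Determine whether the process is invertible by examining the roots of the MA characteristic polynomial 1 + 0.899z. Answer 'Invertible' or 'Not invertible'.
\text{Invertible}

The MA(q) characteristic polynomial is P(z) = 1 + 0.899z.
Invertibility requires all roots to lie outside the unit circle, i.e. |z| > 1 for every root.
This is linear in z: 1 + (0.899) z = 0  =>  z = -1/(0.899) = -1.112347,  |z| = 1.112347.
Moduli of all roots: 1.1123.
All moduli strictly greater than 1? Yes.
Verdict: Invertible.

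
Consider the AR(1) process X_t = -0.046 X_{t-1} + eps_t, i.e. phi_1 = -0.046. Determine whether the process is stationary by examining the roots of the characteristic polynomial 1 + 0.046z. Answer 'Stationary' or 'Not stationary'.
\text{Stationary}

The AR(p) characteristic polynomial is P(z) = 1 + 0.046z.
Stationarity requires all roots to lie outside the unit circle, i.e. |z| > 1 for every root.
This is linear in z: 1 + (0.046) z = 0  =>  z = -1/(0.046) = -21.73913,  |z| = 21.73913.
Moduli of all roots: 21.7391.
All moduli strictly greater than 1? Yes.
Verdict: Stationary.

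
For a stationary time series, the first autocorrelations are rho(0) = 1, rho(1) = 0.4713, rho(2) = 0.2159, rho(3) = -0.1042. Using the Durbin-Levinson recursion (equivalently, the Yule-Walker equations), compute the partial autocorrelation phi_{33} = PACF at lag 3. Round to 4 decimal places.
\phi_{33} = -0.2610

The PACF at lag k is phi_{kk}, the last component of the solution
to the Yule-Walker system G_k phi = r_k where
  (G_k)_{ij} = rho(|i - j|), (r_k)_i = rho(i), i,j = 1..k.
Equivalently, Durbin-Levinson gives phi_{kk} iteratively:
  phi_{11} = rho(1)
  phi_{kk} = [rho(k) - sum_{j=1..k-1} phi_{k-1,j} rho(k-j)]
            / [1 - sum_{j=1..k-1} phi_{k-1,j} rho(j)],
  phi_{k,j} = phi_{k-1,j} - phi_{kk} phi_{k-1,k-j},  j = 1..k-1.
Step k = 1:
  phi_11 = rho(1) = 0.4713.
Step k = 2:
  phi_22 = [rho(2) - phi_11 rho(1)] / [1 - phi_11 rho(1)] = [0.2159 - (0.4713)(0.4713)] / [1 - (0.4713)(0.4713)]
         = -0.00622369 / 0.77787631 = -0.008001.
  Update: phi_21 = phi_11 - phi_22 phi_11 = 0.4713 - (-0.008001)(0.4713) = 0.475071.
Step k = 3:
  phi_33 = [rho(3) - phi_21 rho(2) - phi_22 rho(1)] / [1 - phi_21 rho(1) - phi_22 rho(2)]
    numerator   = -0.1042 - (0.475071)(0.2159) - (-0.008001)(0.4713) = -0.20299698
    denominator = 1 - (0.475071)(0.4713) - (-0.008001)(0.2159) = 0.77782652
  phi_33 = -0.20299698 / 0.77782652 = -0.261.
Therefore phi_{33} = -0.2610.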